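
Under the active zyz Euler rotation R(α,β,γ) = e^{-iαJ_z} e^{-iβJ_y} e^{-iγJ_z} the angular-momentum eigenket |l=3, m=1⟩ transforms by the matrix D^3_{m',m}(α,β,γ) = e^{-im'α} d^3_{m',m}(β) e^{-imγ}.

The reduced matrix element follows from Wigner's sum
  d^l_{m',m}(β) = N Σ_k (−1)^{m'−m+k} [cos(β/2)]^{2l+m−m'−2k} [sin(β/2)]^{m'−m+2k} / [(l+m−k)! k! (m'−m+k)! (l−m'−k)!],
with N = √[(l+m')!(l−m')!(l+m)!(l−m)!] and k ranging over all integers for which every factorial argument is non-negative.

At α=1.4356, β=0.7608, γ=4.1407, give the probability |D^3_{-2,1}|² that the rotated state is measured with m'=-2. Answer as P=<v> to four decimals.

D^3_{-2,1}(1.4356,0.7608,4.1407) = e^{-i·-2·1.4356}·d^3_{-2,1}(0.7608)·e^{-i·1·4.1407}. Compute d first:
c=cos(0.7608/2)=0.928516, s=sin(0.7608/2)=0.371292; N=√[1·120·24·2]=75.894664
k: max(0,(1)−(-2))=3 … min(3+(1),3−(-2))=4
  k=3: (−1)^0·75.8947/(12)·0.9285^3·0.3713^3 = +0.259146
  k=4: (−1)^1·75.8947/(24)·0.9285^1·0.3713^5 = -0.020719
d^3_{-2,1}(0.7608) = +0.259146 -0.020719 = +0.238427
|D^3_{-2,1}|² = |d^3_{-2,1}(β)|² = (+0.238427)² = 0.056848 (the z-rotation phases have unit modulus)

P=0.0568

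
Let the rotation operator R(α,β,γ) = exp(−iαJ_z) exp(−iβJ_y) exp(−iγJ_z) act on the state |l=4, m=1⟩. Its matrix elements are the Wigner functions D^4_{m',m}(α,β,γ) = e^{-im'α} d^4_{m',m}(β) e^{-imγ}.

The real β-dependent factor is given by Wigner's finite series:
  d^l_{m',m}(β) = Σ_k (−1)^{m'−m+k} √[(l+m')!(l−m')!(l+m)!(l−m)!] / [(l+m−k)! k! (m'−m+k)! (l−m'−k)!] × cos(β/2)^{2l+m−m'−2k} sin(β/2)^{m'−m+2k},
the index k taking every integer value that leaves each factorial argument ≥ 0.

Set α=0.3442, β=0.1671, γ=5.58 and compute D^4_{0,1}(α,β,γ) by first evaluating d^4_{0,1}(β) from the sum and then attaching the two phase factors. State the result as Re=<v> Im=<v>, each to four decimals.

Re=0.2662 Im=0.2257

D^4_{0,1}(0.3442,0.1671,5.58) = e^{-i·0·0.3442}·d^4_{0,1}(0.1671)·e^{-i·1·5.58}. Compute d first:
c=cos(0.1671/2)=0.996512, s=sin(0.1671/2)=0.083453; N=√[24·24·120·6]=643.987578
Admissible k: 1..4 (factorial args all ≥0)
  k=1: (−1)^0·643.9876/(144)·0.9965^7·0.0835^1 = +0.364194
  k=2: (−1)^1·643.9876/(24)·0.9965^5·0.0835^3 = -0.015325
  k=3: (−1)^2·643.9876/(24)·0.9965^3·0.0835^5 = +0.000107
  k=4: (−1)^3·643.9876/(144)·0.9965^1·0.0835^7 = -0.000000
d^4_{0,1}(0.1671) = +0.364194 -0.015325 +0.000107 -0.000000 = +0.348976
D = (+1.000000+0.000000i)·(+0.348976)·(+0.762786+0.646651i) = +0.266194+0.225666i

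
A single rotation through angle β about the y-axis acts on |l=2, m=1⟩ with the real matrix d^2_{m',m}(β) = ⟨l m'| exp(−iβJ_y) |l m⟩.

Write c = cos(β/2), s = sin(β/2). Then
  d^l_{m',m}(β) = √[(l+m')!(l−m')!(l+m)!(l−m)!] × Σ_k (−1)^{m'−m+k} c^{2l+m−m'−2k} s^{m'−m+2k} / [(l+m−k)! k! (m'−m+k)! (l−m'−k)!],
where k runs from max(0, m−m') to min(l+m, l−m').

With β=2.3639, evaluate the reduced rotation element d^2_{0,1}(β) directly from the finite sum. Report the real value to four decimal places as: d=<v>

d=-0.6123

d^2_{0,1}(β=2.3639) via Wigner's sum:
With c≡cos(β/2)=0.379121 and s≡sin(β/2)=0.925347, N=[2·2·6·1]^{1/2}=4.898979
The bounds max(0,m−m')=1 and min(l+m,l−m')=2 give 2 terms
  k=1: (−1)^0·4.8990/(2)·0.3791^3·0.9253^1 = +0.123513
  k=2: (−1)^1·4.8990/(2)·0.3791^1·0.9253^3 = -0.735813
d^2_{0,1}(2.3639) = +0.123513 -0.735813 = -0.612300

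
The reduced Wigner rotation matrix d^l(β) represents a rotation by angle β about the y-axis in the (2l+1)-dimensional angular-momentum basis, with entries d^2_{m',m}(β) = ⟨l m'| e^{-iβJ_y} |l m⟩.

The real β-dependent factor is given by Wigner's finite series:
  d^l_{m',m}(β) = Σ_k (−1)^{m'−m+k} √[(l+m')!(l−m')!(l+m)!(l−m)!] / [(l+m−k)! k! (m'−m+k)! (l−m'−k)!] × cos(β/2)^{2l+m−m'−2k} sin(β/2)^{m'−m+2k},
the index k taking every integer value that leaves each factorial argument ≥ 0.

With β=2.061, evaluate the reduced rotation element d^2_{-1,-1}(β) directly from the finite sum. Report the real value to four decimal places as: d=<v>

d=-0.5137

d^2_{-1,-1}(β=2.061) via Wigner's sum:
With c≡cos(β/2)=0.514390 and s≡sin(β/2)=0.857556, N=[1·6·1·6]^{1/2}=6.000000
k: max(0,(-1)−(-1))=0 … min(2+(-1),2−(-1))=1
  k=0: (−1)^0·6.0000/(6)·0.5144^4·0.8576^0 = +0.070012
  k=1: (−1)^1·6.0000/(2)·0.5144^2·0.8576^2 = -0.583757
d^2_{-1,-1}(2.061) = +0.070012 -0.583757 = -0.513745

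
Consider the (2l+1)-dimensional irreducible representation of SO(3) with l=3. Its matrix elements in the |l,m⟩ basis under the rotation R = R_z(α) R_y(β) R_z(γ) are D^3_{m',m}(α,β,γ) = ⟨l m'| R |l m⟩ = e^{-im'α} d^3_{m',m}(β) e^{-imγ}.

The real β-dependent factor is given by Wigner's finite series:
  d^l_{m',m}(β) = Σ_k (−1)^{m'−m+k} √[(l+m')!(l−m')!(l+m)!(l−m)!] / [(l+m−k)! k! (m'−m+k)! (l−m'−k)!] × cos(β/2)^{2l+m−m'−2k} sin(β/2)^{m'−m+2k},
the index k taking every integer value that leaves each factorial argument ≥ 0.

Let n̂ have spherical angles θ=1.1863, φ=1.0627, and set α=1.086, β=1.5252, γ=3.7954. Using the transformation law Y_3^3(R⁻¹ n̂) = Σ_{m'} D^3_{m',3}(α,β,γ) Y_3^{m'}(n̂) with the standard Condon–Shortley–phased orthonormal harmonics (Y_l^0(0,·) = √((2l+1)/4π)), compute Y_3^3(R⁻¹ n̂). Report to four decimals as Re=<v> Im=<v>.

Re=0.0030 Im=0.0151

Need the full column D^3_{m',3} for m'=−3..3 at α=1.086, β=1.5252, γ=3.7954.
cos(β/2)=0.723042, sin(β/2)=0.690804
d^3_{-3,3}: single k=6 term ⇒ +0.108675;  D = -0.029428-0.104614i
d^3_{-2,3}: single k=5 term ⇒ +0.278620;  D = -0.272466-0.058239i
d^3_{-1,3}: single k=4 term ⇒ +0.461096;  D = -0.295412+0.354036i
d^3_{0,3}: single k=3 term ⇒ +0.557276;  D = +0.212192+0.515297i
d^3_{1,3}: single k=2 term ⇒ +0.505138;  D = +0.502900+0.047499i
d^3_{2,3}: single k=1 term ⇒ +0.334387;  D = +0.182963-0.279891i
d^3_{3,3}: single k=0 term ⇒ +0.142884;  D = -0.069382-0.124907i
Y_3^{m'}(θ=1.1863,φ=1.0627) and Σ D·Y over m':
  (-0.0294-0.1046i)·(-0.3320+0.0155i)  (-0.2725-0.0582i)·(-0.1735-0.2800i)  (-0.2954+0.3540i)·(-0.0432+0.0776i)  (+0.2122+0.5153i)·(-0.3215+0.0000i)  (+0.5029+0.0475i)·(+0.0432+0.0776i)  (+0.1830-0.2799i)·(-0.1735+0.2800i)  (-0.0694-0.1249i)·(+0.3320+0.0155i)
Y_3^3(R⁻¹ n̂) = +0.003005+0.015133i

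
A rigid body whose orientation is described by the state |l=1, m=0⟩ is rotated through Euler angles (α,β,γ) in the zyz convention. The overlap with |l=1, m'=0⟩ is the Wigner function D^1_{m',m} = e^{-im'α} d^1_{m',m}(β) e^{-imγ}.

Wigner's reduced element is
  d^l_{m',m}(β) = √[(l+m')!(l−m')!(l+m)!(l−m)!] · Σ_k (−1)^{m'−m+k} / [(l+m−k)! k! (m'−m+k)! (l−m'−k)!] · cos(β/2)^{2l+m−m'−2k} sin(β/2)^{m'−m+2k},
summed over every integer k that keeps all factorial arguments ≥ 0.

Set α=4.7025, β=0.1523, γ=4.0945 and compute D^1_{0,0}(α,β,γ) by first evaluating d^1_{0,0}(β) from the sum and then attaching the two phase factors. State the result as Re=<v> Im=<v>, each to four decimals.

Re=0.9884 Im=0.0000

First d^1_{0,0}(β=0.1523), then the phase factors e^{-i(0)α} and e^{-i(0)γ}:
With c≡cos(β/2)=0.997102 and s≡sin(β/2)=0.076076, N=[1·1·1·1]^{1/2}=1.000000
Admissible k: 0..1 (factorial args all ≥0)
  k=0: (−1)^0·1.0000/(1)·0.9971^2·0.0761^0 = +0.994212
  k=1: (−1)^1·1.0000/(1)·0.9971^0·0.0761^2 = -0.005788
d^1_{0,0}(0.1523) = +0.994212 -0.005788 = +0.988425
D = (+1.000000+0.000000i)·(+0.988425)·(+1.000000+0.000000i) = +0.988425+0.000000i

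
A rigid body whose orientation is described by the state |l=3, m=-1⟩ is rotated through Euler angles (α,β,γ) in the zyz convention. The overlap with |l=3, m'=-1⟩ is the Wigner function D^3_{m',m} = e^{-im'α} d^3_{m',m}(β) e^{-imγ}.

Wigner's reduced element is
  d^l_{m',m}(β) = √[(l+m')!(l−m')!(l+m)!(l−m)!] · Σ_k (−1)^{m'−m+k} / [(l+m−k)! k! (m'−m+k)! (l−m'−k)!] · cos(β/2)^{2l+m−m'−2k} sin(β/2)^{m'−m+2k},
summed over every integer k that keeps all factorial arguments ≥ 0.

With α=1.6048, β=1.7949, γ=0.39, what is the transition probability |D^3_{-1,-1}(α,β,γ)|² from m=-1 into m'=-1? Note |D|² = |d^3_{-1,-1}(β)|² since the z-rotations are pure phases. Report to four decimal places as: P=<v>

First d^3_{-1,-1}(β=1.7949), then the phase factors e^{-i(-1)α} and e^{-i(-1)γ}:
c=cos(1.7949/2)=0.623605, s=sin(1.7949/2)=0.781739; N=√[2·24·2·24]=48.000000
The bounds max(0,m−m')=0 and min(l+m,l−m')=2 give 3 terms
  k=0: (−1)^0·48.0000/(48)·0.6236^6·0.7817^0 = +0.058811
  k=1: (−1)^1·48.0000/(6)·0.6236^4·0.7817^2 = -0.739356
  k=2: (−1)^2·48.0000/(8)·0.6236^2·0.7817^4 = +0.871402
d^3_{-1,-1}(1.7949) = +0.058811 -0.739356 +0.871402 = +0.190858
|D^3_{-1,-1}|² = |d^3_{-1,-1}(β)|² = (+0.190858)² = 0.036427 (the z-rotation phases have unit modulus)

P=0.0364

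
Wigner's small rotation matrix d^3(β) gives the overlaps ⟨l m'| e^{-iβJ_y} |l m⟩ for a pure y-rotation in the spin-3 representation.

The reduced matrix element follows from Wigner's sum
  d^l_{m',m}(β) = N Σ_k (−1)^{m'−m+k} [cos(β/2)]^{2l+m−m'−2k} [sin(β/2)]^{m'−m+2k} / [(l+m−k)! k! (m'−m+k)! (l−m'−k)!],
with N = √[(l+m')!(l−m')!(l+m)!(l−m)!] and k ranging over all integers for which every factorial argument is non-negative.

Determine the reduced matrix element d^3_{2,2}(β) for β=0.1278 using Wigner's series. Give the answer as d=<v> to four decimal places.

d^3_{2,2}(β=0.1278) via Wigner's sum:
c=cos(0.1278/2)=0.997959, s=sin(0.1278/2)=0.063857; N=√[120·1·120·1]=120.000000
k: max(0,(2)−(2))=0 … min(3+(2),3−(2))=1
  k=0: (−1)^0·120.0000/(120)·0.9980^6·0.0639^0 = +0.987817
  k=1: (−1)^1·120.0000/(24)·0.9980^4·0.0639^2 = -0.020222
d^3_{2,2}(0.1278) = +0.987817 -0.020222 = +0.967595

d=0.9676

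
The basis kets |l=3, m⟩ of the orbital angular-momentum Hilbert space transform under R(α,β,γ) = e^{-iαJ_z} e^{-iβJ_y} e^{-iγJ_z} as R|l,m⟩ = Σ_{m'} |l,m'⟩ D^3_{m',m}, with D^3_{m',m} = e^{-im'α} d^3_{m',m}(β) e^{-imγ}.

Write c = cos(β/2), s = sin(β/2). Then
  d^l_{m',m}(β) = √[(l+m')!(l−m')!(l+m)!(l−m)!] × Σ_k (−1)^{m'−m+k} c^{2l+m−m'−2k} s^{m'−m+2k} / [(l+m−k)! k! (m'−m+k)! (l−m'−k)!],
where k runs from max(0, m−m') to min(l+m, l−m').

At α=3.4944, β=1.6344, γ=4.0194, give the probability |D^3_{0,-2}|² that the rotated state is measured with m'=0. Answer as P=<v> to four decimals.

P=0.0075

Split into d^3_{0,-2}(β=1.6344) × two z-phases.
With c≡cos(β/2)=0.684266 and s≡sin(β/2)=0.729233, N=[6·6·1·120]^{1/2}=65.726707
k∈{0,1} keeps every argument non-negative
  k=0: (−1)^2·65.7267/(12)·0.6843^4·0.7292^2 = +0.638546
  k=1: (−1)^3·65.7267/(12)·0.6843^2·0.7292^4 = -0.725229
d^3_{0,-2}(1.6344) = +0.638546 -0.725229 = -0.086683
|D^3_{0,-2}|² = |d^3_{0,-2}(β)|² = (-0.086683)² = 0.007514 (the z-rotation phases have unit modulus)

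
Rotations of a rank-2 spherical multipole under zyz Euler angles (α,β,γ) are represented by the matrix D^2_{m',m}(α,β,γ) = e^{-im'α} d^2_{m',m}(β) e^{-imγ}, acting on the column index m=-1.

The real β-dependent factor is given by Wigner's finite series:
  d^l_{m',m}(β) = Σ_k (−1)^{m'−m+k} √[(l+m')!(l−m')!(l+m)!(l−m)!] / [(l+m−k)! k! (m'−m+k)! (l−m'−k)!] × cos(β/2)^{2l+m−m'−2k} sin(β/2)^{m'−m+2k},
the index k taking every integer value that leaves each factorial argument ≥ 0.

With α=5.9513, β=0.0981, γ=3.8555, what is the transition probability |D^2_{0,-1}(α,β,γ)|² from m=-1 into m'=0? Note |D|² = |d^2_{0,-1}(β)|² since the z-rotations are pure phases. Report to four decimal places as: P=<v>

First d^2_{0,-1}(β=0.0981), then the phase factors e^{-i(0)α} and e^{-i(-1)γ}:
c=cos(0.0981/2)=0.998797, s=sin(0.0981/2)=0.049030; N=√[2·2·1·6]=4.898979
The bounds max(0,m−m')=0 and min(l+m,l−m')=1 give 2 terms
  k=0: (−1)^1·4.8990/(2)·0.9988^3·0.0490^1 = -0.119666
  k=1: (−1)^2·4.8990/(2)·0.9988^1·0.0490^3 = +0.000288
d^2_{0,-1}(0.0981) = -0.119666 +0.000288 = -0.119378
|D^2_{0,-1}|² = |d^2_{0,-1}(β)|² = (-0.119378)² = 0.014251 (the z-rotation phases have unit modulus)

P=0.0143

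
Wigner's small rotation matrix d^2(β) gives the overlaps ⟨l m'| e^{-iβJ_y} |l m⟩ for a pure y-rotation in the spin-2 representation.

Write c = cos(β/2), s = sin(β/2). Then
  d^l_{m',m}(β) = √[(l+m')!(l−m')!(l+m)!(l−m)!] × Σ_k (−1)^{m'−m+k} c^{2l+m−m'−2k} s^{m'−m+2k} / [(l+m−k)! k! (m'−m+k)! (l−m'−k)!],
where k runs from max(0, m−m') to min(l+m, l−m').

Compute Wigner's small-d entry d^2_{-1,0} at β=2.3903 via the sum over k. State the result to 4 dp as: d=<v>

d=-0.6109

d^2_{-1,0}(β=2.3903) via Wigner's sum:
With c≡cos(β/2)=0.366874 and s≡sin(β/2)=0.930271, N=[1·6·2·2]^{1/2}=4.898979
k∈{1,2} keeps every argument non-negative
  k=1: (−1)^0·4.8990/(2)·0.3669^3·0.9303^1 = +0.112521
  k=2: (−1)^1·4.8990/(2)·0.3669^1·0.9303^3 = -0.723470
d^2_{-1,0}(2.3903) = +0.112521 -0.723470 = -0.610948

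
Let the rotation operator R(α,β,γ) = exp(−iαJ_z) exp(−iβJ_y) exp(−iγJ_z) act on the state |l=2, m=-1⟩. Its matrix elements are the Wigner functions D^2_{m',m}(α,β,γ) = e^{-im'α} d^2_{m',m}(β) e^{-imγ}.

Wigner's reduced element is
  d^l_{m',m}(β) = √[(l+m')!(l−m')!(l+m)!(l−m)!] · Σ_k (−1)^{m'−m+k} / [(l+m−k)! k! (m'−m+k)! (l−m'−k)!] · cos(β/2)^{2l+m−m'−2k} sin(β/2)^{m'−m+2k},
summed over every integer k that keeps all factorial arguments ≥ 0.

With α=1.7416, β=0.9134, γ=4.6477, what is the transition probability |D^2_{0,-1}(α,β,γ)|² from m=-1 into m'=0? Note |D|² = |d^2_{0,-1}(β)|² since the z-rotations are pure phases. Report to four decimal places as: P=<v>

P=0.3510

Split into d^2_{0,-1}(β=0.9134) × two z-phases.
c=cos(0.9134/2)=0.897513, s=sin(0.9134/2)=0.440989; N=√[2·2·1·6]=4.898979
The bounds max(0,m−m')=0 and min(l+m,l−m')=1 give 2 terms
  k=0: (−1)^1·4.8990/(2)·0.8975^3·0.4410^1 = -0.780953
  k=1: (−1)^2·4.8990/(2)·0.8975^1·0.4410^3 = +0.188538
d^2_{0,-1}(0.9134) = -0.780953 +0.188538 = -0.592415
|D^2_{0,-1}|² = |d^2_{0,-1}(β)|² = (-0.592415)² = 0.350956 (the z-rotation phases have unit modulus)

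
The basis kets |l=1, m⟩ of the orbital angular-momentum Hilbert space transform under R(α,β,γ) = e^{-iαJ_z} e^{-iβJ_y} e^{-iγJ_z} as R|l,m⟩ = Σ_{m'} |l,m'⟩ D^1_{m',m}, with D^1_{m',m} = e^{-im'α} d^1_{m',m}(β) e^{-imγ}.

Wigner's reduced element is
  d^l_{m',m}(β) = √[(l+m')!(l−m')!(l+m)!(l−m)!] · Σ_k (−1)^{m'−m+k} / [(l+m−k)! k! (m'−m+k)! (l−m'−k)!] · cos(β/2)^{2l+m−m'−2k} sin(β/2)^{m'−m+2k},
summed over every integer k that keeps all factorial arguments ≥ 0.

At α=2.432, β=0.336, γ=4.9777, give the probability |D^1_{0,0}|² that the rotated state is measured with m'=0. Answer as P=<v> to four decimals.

First d^1_{0,0}(β=0.336), then the phase factors e^{-i(0)α} and e^{-i(0)γ}:
With c≡cos(β/2)=0.985921 and s≡sin(β/2)=0.167211, N=[1·1·1·1]^{1/2}=1.000000
The bounds max(0,m−m')=0 and min(l+m,l−m')=1 give 2 terms
  k=0: (−1)^0·1.0000/(1)·0.9859^2·0.1672^0 = +0.972041
  k=1: (−1)^1·1.0000/(1)·0.9859^0·0.1672^2 = -0.027959
d^1_{0,0}(0.336) = +0.972041 -0.027959 = +0.944081
|D^1_{0,0}|² = |d^1_{0,0}(β)|² = (+0.944081)² = 0.891289 (the z-rotation phases have unit modulus)

P=0.8913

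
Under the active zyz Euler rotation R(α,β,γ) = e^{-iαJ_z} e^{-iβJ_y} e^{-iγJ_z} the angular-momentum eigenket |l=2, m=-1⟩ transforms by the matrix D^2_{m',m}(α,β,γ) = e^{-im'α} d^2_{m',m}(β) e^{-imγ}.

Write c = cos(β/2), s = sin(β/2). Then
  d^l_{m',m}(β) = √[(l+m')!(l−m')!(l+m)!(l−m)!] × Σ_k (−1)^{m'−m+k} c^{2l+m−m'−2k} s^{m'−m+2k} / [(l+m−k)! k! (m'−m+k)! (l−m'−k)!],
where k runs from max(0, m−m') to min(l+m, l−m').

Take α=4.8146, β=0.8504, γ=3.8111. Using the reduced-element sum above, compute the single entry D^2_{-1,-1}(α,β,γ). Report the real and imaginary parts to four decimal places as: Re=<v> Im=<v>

Re=-0.1848 Im=0.1899

D^2_{-1,-1}(4.8146,0.8504,3.8111) = e^{-i·-1·4.8146}·d^2_{-1,-1}(0.8504)·e^{-i·-1·3.8111}. Compute d first:
c=cos(0.8504/2)=0.910956, s=sin(0.8504/2)=0.412503; N=√[1·6·1·6]=6.000000
Admissible k: 0..1 (factorial args all ≥0)
  k=0: (−1)^0·6.0000/(6)·0.9110^4·0.4125^0 = +0.688637
  k=1: (−1)^1·6.0000/(2)·0.9110^2·0.4125^2 = -0.423614
d^2_{-1,-1}(0.8504) = +0.688637 -0.423614 = +0.265022
D = (+0.102033-0.994781i)·(+0.265022)·(-0.784128-0.620600i) = -0.184818+0.189945i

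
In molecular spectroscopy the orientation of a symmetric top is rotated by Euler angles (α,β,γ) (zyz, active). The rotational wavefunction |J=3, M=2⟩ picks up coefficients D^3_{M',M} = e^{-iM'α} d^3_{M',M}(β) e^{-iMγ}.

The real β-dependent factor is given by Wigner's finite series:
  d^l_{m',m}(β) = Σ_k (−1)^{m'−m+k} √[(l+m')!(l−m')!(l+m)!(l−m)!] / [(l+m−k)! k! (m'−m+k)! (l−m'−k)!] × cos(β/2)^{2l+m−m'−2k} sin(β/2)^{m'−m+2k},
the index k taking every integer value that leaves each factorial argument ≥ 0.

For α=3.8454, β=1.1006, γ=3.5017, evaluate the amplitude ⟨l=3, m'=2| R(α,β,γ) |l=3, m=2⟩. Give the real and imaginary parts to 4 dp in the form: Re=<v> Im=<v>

D^3_{2,2}(3.8454,1.1006,3.5017) = e^{-i·2·3.8454}·d^3_{2,2}(1.1006)·e^{-i·2·3.5017}. Compute d first:
Half-angle: c=0.852368, s=0.522943. N=√(120·1·120·1)=120.000000
k: max(0,(2)−(2))=0 … min(3+(2),3−(2))=1
  k=0: (−1)^0·120.0000/(120)·0.8524^6·0.5229^0 = +0.383497
  k=1: (−1)^1·120.0000/(24)·0.8524^4·0.5229^2 = -0.721750
d^3_{2,2}(1.1006) = +0.383497 -0.721750 = -0.338253
D = (+0.162458-0.986715i)·(-0.338253)·(+0.751664-0.659546i) = +0.178824+0.287118i

Re=0.1788 Im=0.2871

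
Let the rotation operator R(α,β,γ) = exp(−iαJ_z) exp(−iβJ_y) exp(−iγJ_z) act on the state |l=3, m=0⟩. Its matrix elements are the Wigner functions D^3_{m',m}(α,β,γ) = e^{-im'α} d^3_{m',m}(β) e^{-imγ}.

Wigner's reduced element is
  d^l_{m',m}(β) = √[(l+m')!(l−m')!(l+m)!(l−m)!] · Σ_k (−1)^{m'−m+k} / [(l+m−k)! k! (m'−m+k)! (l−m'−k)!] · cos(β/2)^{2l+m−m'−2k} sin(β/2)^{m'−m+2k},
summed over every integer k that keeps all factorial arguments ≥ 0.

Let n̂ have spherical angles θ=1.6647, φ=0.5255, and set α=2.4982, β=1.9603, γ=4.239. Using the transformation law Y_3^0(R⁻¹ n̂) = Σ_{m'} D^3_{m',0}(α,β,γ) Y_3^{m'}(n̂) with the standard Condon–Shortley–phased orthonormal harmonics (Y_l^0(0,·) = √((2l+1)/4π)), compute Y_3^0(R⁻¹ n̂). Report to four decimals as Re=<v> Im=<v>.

Need the full column D^3_{m',0} for m'=−3..3 at α=2.4982, β=1.9603, γ=4.239.
cos(β/2)=0.556898, sin(β/2)=0.830581
d^3_{-3,0}: single k=3 term ⇒ +0.442576;  D = +0.155652+0.414302i
d^3_{-2,0}: k∈[2..3] ⇒ +0.363435 -0.808425 = -0.444990;  D = -0.124690+0.427163i
d^3_{-1,0}: k∈[1..3] ⇒ +0.154117 -1.028453 +0.762563 = -0.111773;  D = +0.089426-0.067054i
d^3_{0,0}: k∈[0..3] ⇒ +0.029830 -0.597185 +1.328378 -0.328316 = +0.432707;  D = +0.432707+0.000000i
d^3_{1,0}: k∈[0..2] ⇒ -0.154117 +1.028453 -0.762563 = +0.111773;  D = -0.089426-0.067054i
d^3_{2,0}: k∈[0..1] ⇒ +0.363435 -0.808425 = -0.444990;  D = -0.124690-0.427163i
d^3_{3,0}: single k=0 term ⇒ -0.442576;  D = -0.155652+0.414302i
Y_3^{m'}(θ=1.6647,φ=0.5255) and Σ D·Y over m':
  (+0.1557+0.4143i)·(-0.0023-0.4117i)  (-0.1247+0.4272i)·(-0.0472+0.0824i)  (+0.0894-0.0671i)·(-0.2661+0.1543i)  (+0.4327+0.0000i)·(+0.1034+0.0000i)  (-0.0894-0.0671i)·(+0.2661+0.1543i)  (-0.1247-0.4272i)·(-0.0472-0.0824i)  (-0.1557+0.4143i)·(+0.0023-0.4117i)
Y_3^0(R⁻¹ n̂) = +0.299621+0.000000i

Re=0.2996 Im=0.0000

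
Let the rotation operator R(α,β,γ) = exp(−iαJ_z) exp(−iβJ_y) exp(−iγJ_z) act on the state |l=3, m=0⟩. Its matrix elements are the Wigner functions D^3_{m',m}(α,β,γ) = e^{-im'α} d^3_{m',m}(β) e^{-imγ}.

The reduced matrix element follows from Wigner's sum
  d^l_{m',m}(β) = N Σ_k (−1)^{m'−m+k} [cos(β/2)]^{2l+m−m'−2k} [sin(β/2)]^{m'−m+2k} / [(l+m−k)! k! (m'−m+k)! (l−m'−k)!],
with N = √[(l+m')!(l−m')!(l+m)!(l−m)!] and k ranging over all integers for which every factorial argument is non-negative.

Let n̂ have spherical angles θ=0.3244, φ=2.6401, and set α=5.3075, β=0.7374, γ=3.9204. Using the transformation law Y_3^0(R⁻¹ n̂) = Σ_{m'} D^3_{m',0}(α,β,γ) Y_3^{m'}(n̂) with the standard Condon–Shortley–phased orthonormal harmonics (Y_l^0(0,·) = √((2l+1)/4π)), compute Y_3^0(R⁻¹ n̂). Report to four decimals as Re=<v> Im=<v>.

Need the full column D^3_{m',0} for m'=−3..3 at α=5.3075, β=0.7374, γ=3.9204.
cos(β/2)=0.932797, sin(β/2)=0.360403
d^3_{-3,0}: single k=3 term ⇒ +0.169919;  D = -0.166023-0.036175i
d^3_{-2,0}: k∈[2..3] ⇒ +0.538624 -0.080406 = +0.458218;  D = -0.170207-0.425433i
d^3_{-1,0}: k∈[1..3] ⇒ +0.881686 -0.394856 +0.019648 = +0.506479;  D = +0.283932-0.419408i
d^3_{0,0}: k∈[0..3] ⇒ +0.658752 -0.885049 +0.132121 -0.002191 = -0.096368;  D = -0.096368+0.000000i
d^3_{1,0}: k∈[0..2] ⇒ -0.881686 +0.394856 -0.019648 = -0.506479;  D = -0.283932-0.419408i
d^3_{2,0}: k∈[0..1] ⇒ +0.538624 -0.080406 = +0.458218;  D = -0.170207+0.425433i
d^3_{3,0}: single k=0 term ⇒ -0.169919;  D = +0.166023-0.036175i
Y_3^{m'}(θ=0.3244,φ=2.6401) and Σ D·Y over m':
  (-0.1660-0.0362i)·(-0.0009-0.0135i)  (-0.1702-0.4254i)·(+0.0529+0.0830i)  (+0.2839-0.4194i)·(-0.3154-0.1729i)  (-0.0964+0.0000i)·(+0.5277+0.0000i)  (-0.2839-0.4194i)·(+0.3154-0.1729i)  (-0.1702+0.4254i)·(+0.0529-0.0830i)  (+0.1660-0.0362i)·(+0.0009-0.0135i)
Y_3^0(R⁻¹ n̂) = -0.323127+0.000000i

Re=-0.3231 Im=0.0000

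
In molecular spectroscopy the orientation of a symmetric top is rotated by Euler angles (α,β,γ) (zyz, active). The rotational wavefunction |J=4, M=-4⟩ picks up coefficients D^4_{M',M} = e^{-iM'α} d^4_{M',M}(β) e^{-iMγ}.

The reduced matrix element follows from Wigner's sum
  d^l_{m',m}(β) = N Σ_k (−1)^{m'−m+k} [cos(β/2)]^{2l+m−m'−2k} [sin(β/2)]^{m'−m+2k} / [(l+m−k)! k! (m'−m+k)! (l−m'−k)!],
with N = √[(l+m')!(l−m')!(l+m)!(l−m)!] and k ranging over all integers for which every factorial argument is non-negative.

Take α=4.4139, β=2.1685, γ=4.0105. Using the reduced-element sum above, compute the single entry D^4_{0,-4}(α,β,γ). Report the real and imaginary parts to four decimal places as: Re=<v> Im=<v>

First d^4_{0,-4}(β=2.1685), then the phase factors e^{-i(0)α} and e^{-i(-4)γ}:
c=cos(2.1685/2)=0.467576, s=sin(2.1685/2)=0.883953; N=√[24·24·1·40320]=4819.161753
Admissible k: 0..0 (factorial args all ≥0)
  k=0: (−1)^4·4819.1618/(576)·0.4676^4·0.8840^4 = +0.244160
d^4_{0,-4}(2.1685) = +0.244160
Phases: e^{-i·(0)·4.4139}=+1.000000+0.000000i, e^{-i·(-4)·4.0105}=-0.944727-0.327859i ⇒ D=-0.230664-0.080050i

Re=-0.2307 Im=-0.0800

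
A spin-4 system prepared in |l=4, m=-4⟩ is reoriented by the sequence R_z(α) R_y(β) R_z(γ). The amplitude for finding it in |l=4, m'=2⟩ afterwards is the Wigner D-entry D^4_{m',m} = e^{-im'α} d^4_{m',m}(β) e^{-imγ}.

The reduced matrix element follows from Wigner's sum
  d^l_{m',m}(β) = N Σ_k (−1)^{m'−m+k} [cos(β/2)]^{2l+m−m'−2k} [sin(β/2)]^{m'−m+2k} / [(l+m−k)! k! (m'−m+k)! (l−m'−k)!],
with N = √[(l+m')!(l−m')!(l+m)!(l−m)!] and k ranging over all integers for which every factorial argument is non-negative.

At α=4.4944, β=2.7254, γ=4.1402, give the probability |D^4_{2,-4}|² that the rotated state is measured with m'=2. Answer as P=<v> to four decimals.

P=0.0393

D^4_{2,-4}(4.4944,2.7254,4.1402) = e^{-i·2·4.4944}·d^4_{2,-4}(2.7254)·e^{-i·-4·4.1402}. Compute d first:
With c≡cos(β/2)=0.206598 and s≡sin(β/2)=0.978426, N=[720·2·1·40320]^{1/2}=7619.763776
The bounds max(0,m−m')=0 and min(l+m,l−m')=0 give 1 term
  k=0: (−1)^6·7619.7638/(1440)·0.2066^2·0.9784^6 = +0.198152
d^4_{2,-4}(2.7254) = +0.198152
|D^4_{2,-4}|² = |d^4_{2,-4}(β)|² = (+0.198152)² = 0.039264 (the z-rotation phases have unit modulus)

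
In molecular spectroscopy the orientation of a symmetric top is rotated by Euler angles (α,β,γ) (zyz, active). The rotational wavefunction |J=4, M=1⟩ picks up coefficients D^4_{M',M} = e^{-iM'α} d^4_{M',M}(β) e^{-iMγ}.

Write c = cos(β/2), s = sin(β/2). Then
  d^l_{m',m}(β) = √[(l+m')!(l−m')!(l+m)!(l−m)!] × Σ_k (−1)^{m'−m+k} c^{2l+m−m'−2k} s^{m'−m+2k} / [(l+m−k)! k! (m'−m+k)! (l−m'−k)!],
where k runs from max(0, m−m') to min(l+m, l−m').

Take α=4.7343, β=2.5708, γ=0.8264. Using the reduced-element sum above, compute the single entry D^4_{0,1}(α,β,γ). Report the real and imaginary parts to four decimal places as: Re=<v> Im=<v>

First d^4_{0,1}(β=2.5708), then the phase factors e^{-i(0)α} and e^{-i(1)γ}:
Half-angle: c=0.281538, s=0.959550. N=√(24·24·120·6)=643.987578
k∈{1,2,3,4} keeps every argument non-negative
  k=1: (−1)^0·643.9876/(144)·0.2815^7·0.9596^1 = +0.000602
  k=2: (−1)^1·643.9876/(24)·0.2815^5·0.9596^3 = -0.041933
  k=3: (−1)^2·643.9876/(24)·0.2815^3·0.9596^5 = +0.487096
  k=4: (−1)^3·643.9876/(144)·0.2815^1·0.9596^7 = -0.943030
d^4_{0,1}(2.5708) = +0.000602 -0.041933 +0.487096 -0.943030 = -0.497265
D = (+1.000000+0.000000i)·(-0.497265)·(+0.677528-0.735497i) = -0.336911+0.365737i

Re=-0.3369 Im=0.3657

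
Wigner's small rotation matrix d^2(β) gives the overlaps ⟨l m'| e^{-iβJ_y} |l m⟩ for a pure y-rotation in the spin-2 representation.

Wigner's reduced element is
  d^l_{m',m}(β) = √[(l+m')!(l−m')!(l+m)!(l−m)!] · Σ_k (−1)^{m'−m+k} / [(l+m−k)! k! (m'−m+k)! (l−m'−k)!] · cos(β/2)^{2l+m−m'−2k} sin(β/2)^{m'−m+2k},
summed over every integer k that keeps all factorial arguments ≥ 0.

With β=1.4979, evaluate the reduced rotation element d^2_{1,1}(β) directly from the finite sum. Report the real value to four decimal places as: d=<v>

d^2_{1,1}(β=1.4979) via Wigner's sum:
With c≡cos(β/2)=0.732404 and s≡sin(β/2)=0.680870, N=[6·1·6·1]^{1/2}=6.000000
Admissible k: 0..1 (factorial args all ≥0)
  k=0: (−1)^0·6.0000/(6)·0.7324^4·0.6809^0 = +0.287742
  k=1: (−1)^1·6.0000/(2)·0.7324^2·0.6809^2 = -0.746022
d^2_{1,1}(1.4979) = +0.287742 -0.746022 = -0.458280

d=-0.4583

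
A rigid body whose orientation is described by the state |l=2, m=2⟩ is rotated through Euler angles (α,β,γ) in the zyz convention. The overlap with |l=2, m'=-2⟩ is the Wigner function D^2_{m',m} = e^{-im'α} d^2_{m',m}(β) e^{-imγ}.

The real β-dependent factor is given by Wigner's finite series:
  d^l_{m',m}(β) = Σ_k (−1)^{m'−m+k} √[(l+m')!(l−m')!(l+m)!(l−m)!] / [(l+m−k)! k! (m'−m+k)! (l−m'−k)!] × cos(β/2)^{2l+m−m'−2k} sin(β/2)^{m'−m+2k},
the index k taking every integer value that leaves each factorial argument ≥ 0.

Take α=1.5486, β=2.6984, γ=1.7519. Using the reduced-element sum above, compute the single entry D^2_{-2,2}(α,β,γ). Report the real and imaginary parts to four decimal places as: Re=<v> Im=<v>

Re=0.8319 Im=-0.3582

Split into d^2_{-2,2}(β=2.6984) × two z-phases.
Half-angle: c=0.219787, s=0.975548. N=√(1·24·24·1)=24.000000
The bounds max(0,m−m')=4 and min(l+m,l−m')=4 give 1 term
  k=4: (−1)^0·24.0000/(24)·0.2198^0·0.9755^4 = +0.905721
d^2_{-2,2}(2.6984) = +0.905721
Attach z-rotation phases: D = e^{-i(-2)(1.5486)}·(+0.905721)·e^{-i(2)(1.7519)} = +0.831878-0.358202i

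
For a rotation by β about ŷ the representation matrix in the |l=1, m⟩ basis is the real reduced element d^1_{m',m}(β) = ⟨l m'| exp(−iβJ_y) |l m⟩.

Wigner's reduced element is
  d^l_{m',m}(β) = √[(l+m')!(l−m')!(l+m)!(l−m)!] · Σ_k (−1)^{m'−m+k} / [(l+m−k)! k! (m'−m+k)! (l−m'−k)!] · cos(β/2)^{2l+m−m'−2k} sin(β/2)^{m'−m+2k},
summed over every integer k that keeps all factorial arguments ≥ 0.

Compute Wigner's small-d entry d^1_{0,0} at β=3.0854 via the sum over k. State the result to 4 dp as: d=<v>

d=-0.9984

d^1_{0,0}(β=3.0854) via Wigner's sum:
With c≡cos(β/2)=0.028093 and s≡sin(β/2)=0.999605, N=[1·1·1·1]^{1/2}=1.000000
k: max(0,(0)−(0))=0 … min(1+(0),1−(0))=1
  k=0: (−1)^0·1.0000/(1)·0.0281^2·0.9996^0 = +0.000789
  k=1: (−1)^1·1.0000/(1)·0.0281^0·0.9996^2 = -0.999211
d^1_{0,0}(3.0854) = +0.000789 -0.999211 = -0.998422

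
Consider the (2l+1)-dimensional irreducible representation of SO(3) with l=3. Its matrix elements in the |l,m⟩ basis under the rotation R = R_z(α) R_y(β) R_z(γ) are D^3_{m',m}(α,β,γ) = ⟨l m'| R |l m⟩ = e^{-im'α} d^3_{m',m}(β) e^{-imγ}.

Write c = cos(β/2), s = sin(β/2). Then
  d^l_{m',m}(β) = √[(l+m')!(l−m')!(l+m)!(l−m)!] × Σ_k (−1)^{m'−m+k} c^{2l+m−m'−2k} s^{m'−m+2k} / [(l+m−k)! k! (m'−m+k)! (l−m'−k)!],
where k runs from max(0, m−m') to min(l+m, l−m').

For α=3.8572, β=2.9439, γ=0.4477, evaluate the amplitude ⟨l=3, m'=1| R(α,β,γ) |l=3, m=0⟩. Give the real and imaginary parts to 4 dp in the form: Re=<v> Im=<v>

Re=0.2444 Im=-0.2124

First d^3_{1,0}(β=2.9439), then the phase factors e^{-i(1)α} and e^{-i(0)γ}:
Half-angle: c=0.098685, s=0.995119. N=√(24·2·6·6)=41.569219
k: max(0,(0)−(1))=0 … min(3+(0),3−(1))=2
  k=0: (−1)^1·41.5692/(12)·0.0987^5·0.9951^1 = -0.000032
  k=1: (−1)^2·41.5692/(4)·0.0987^3·0.9951^3 = +0.009842
  k=2: (−1)^3·41.5692/(12)·0.0987^1·0.9951^5 = -0.333594
d^3_{1,0}(2.9439) = -0.000032 +0.009842 -0.333594 = -0.323784
Phases: e^{-i·(1)·3.8572}=-0.754695+0.656076i, e^{-i·(0)·0.4477}=+1.000000+0.000000i ⇒ D=+0.244358-0.212427i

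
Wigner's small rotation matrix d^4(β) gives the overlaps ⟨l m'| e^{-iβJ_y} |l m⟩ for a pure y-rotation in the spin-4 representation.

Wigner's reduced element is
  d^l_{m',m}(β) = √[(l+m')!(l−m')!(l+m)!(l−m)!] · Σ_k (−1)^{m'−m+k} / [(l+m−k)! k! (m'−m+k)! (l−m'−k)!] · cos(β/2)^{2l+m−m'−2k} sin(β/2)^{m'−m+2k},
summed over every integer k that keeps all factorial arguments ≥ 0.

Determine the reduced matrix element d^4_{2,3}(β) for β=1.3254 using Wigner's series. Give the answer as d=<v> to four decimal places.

d=-0.3604

d^4_{2,3}(β=1.3254) via Wigner's sum:
c=cos(1.3254/2)=0.788334, s=sin(1.3254/2)=0.615248; N=√[720·2·5040·1]=2693.993318
k∈{1,2} keeps every argument non-negative
  k=1: (−1)^0·2693.9933/(720)·0.7883^7·0.6152^1 = +0.435598
  k=2: (−1)^1·2693.9933/(240)·0.7883^5·0.6152^3 = -0.795951
d^4_{2,3}(1.3254) = +0.435598 -0.795951 = -0.360353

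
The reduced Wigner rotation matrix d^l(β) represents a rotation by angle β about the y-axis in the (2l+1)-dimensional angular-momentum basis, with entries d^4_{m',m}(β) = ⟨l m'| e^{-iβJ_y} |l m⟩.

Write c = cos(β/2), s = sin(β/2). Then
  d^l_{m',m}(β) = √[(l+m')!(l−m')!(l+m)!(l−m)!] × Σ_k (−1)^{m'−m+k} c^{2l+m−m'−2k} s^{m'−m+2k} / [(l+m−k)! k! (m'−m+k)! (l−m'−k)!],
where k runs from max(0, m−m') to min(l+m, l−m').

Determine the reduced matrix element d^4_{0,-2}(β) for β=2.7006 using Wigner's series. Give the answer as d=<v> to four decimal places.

d=0.3403

d^4_{0,-2}(β=2.7006) via Wigner's sum:
c=cos(2.7006/2)=0.218714, s=sin(2.7006/2)=0.975789; N=√[24·24·2·720]=910.735966
k∈{0,1,2} keeps every argument non-negative
  k=0: (−1)^2·910.7360/(96)·0.2187^6·0.9758^2 = +0.000989
  k=1: (−1)^3·910.7360/(36)·0.2187^4·0.9758^4 = -0.052483
  k=2: (−1)^4·910.7360/(96)·0.2187^2·0.9758^6 = +0.391751
d^4_{0,-2}(2.7006) = +0.000989 -0.052483 +0.391751 = +0.340256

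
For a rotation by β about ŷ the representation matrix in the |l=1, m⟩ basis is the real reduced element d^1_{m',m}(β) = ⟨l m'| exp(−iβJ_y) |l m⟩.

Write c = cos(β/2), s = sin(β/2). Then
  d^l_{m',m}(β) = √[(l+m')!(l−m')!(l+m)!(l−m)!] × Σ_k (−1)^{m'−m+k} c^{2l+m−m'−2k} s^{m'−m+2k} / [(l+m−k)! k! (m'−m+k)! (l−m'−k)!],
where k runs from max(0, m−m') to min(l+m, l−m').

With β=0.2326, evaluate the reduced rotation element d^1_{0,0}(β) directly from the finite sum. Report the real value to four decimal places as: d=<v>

d=0.9731

d^1_{0,0}(β=0.2326) via Wigner's sum:
c=cos(0.2326/2)=0.993245, s=sin(0.2326/2)=0.116038; N=√[1·1·1·1]=1.000000
The bounds max(0,m−m')=0 and min(l+m,l−m')=1 give 2 terms
  k=0: (−1)^0·1.0000/(1)·0.9932^2·0.1160^0 = +0.986535
  k=1: (−1)^1·1.0000/(1)·0.9932^0·0.1160^2 = -0.013465
d^1_{0,0}(0.2326) = +0.986535 -0.013465 = +0.973070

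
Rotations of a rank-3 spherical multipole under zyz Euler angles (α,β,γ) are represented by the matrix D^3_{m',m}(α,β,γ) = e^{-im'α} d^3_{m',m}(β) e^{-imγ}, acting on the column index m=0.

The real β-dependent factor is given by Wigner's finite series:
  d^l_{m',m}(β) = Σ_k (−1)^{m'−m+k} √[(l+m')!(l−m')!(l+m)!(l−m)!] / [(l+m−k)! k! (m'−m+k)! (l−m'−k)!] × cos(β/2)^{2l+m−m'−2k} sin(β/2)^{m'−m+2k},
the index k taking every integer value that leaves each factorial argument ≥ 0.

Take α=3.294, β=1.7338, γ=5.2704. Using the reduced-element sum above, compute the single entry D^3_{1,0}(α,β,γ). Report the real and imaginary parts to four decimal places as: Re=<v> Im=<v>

Re=-0.3667 Im=0.0563

D^3_{1,0}(3.294,1.7338,5.2704) = e^{-i·1·3.294}·d^3_{1,0}(1.7338)·e^{-i·0·5.2704}. Compute d first:
c=cos(1.7338/2)=0.647193, s=sin(1.7338/2)=0.762326; N=√[24·2·6·6]=41.569219
k∈{0,1,2} keeps every argument non-negative
  k=0: (−1)^1·41.5692/(12)·0.6472^5·0.7623^1 = -0.299847
  k=1: (−1)^2·41.5692/(4)·0.6472^3·0.7623^3 = +1.248061
  k=2: (−1)^3·41.5692/(12)·0.6472^1·0.7623^5 = -0.577203
d^3_{1,0}(1.7338) = -0.299847 +1.248061 -0.577203 = +0.371010
Attach z-rotation phases: D = e^{-i(1)(3.294)}·(+0.371010)·e^{-i(0)(5.2704)} = -0.366710+0.056326i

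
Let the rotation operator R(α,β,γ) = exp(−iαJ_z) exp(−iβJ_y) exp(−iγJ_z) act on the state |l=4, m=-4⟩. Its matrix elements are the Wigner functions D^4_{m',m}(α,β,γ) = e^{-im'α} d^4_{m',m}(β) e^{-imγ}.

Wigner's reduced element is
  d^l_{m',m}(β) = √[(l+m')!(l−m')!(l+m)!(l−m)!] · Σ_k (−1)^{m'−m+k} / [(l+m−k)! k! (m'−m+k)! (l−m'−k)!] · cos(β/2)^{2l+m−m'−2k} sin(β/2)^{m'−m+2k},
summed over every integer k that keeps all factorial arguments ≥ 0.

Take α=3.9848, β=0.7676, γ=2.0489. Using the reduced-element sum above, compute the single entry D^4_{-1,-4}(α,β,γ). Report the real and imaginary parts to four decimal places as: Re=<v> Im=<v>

First d^4_{-1,-4}(β=0.7676), then the phase factors e^{-i(-1)α} and e^{-i(-4)γ}:
c=cos(0.7676/2)=0.927248, s=sin(0.7676/2)=0.374447; N=√[6·120·1·40320]=5387.986637
Admissible k: 0..0 (factorial args all ≥0)
  k=0: (−1)^3·5387.9866/(720)·0.9272^5·0.3744^3 = -0.269305
d^4_{-1,-4}(0.7676) = -0.269305
Phases: e^{-i·(-1)·3.9848}=-0.665071-0.746780i, e^{-i·(-4)·2.0489}=-0.335012+0.942214i ⇒ D=-0.249493+0.101382i

Re=-0.2495 Im=0.1014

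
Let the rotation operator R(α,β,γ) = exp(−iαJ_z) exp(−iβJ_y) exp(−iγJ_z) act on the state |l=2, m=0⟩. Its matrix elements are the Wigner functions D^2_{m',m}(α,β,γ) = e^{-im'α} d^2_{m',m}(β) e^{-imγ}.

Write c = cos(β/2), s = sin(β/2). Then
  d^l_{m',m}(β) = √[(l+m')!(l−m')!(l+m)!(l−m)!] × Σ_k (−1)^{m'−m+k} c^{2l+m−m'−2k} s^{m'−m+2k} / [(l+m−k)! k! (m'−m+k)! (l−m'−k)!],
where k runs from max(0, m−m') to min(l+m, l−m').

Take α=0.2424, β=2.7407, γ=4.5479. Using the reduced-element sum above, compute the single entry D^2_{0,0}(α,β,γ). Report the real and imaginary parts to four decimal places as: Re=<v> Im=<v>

Split into d^2_{0,0}(β=2.7407) × two z-phases.
With c≡cos(β/2)=0.199107 and s≡sin(β/2)=0.979978, N=[2·2·2·2]^{1/2}=4.000000
k: max(0,(0)−(0))=0 … min(2+(0),2−(0))=2
  k=0: (−1)^0·4.0000/(4)·0.1991^4·0.9800^0 = +0.001572
  k=1: (−1)^1·4.0000/(1)·0.1991^2·0.9800^2 = -0.152288
  k=2: (−1)^2·4.0000/(4)·0.1991^0·0.9800^4 = +0.922285
d^2_{0,0}(2.7407) = +0.001572 -0.152288 +0.922285 = +0.771569
Phases: e^{-i·(0)·0.2424}=+1.000000+0.000000i, e^{-i·(0)·4.5479}=+1.000000+0.000000i ⇒ D=+0.771569+0.000000i

Re=0.7716 Im=0.0000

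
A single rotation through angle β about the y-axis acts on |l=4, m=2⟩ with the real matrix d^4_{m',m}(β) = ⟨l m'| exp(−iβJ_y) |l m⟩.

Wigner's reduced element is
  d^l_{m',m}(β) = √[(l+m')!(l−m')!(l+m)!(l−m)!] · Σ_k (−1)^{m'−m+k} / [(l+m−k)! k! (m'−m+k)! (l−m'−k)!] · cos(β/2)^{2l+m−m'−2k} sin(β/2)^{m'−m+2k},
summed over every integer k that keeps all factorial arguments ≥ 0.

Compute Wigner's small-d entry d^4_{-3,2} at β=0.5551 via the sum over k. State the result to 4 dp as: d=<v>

d^4_{-3,2}(β=0.5551) via Wigner's sum:
With c≡cos(β/2)=0.961730 and s≡sin(β/2)=0.274000, N=[1·5040·720·2]^{1/2}=2693.993318
The bounds max(0,m−m')=5 and min(l+m,l−m')=6 give 2 terms
  k=5: (−1)^0·2693.9933/(240)·0.9617^3·0.2740^5 = +0.015421
  k=6: (−1)^1·2693.9933/(720)·0.9617^1·0.2740^7 = -0.000417
d^4_{-3,2}(0.5551) = +0.015421 -0.000417 = +0.015003

d=0.0150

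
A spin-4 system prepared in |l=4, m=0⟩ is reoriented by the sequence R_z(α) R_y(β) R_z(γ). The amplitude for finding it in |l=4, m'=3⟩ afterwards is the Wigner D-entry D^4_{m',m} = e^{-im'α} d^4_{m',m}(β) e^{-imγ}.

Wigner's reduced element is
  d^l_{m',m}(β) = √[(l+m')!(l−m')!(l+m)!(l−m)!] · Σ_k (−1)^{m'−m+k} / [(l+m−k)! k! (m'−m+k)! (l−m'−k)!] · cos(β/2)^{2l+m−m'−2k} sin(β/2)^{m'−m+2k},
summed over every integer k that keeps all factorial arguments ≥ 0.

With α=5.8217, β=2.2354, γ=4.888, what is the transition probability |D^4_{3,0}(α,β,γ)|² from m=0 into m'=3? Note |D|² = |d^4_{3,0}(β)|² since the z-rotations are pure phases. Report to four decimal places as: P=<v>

P=0.1979

D^4_{3,0}(5.8217,2.2354,4.888) = e^{-i·3·5.8217}·d^4_{3,0}(2.2354)·e^{-i·0·4.888}. Compute d first:
With c≡cos(β/2)=0.437752 and s≡sin(β/2)=0.899096, N=[5040·1·24·24]^{1/2}=1703.830978
Admissible k: 0..1 (factorial args all ≥0)
  k=0: (−1)^3·1703.8310/(144)·0.4378^5·0.8991^3 = -0.138236
  k=1: (−1)^4·1703.8310/(144)·0.4378^3·0.8991^5 = +0.583146
d^4_{3,0}(2.2354) = -0.138236 +0.583146 = +0.444910
|D^4_{3,0}|² = |d^4_{3,0}(β)|² = (+0.444910)² = 0.197945 (the z-rotation phases have unit modulus)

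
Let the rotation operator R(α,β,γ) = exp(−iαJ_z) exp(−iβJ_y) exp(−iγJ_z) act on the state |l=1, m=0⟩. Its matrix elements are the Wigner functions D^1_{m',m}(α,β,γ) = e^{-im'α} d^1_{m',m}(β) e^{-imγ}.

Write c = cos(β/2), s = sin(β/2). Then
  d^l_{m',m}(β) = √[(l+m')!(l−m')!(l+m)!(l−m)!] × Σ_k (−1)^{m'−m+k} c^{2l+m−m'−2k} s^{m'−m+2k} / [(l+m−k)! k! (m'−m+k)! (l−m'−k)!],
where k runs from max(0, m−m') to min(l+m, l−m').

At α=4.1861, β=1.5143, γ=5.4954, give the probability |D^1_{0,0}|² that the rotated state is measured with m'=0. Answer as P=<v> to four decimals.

P=0.0032

D^1_{0,0}(4.1861,1.5143,5.4954) = e^{-i·0·4.1861}·d^1_{0,0}(1.5143)·e^{-i·0·5.4954}. Compute d first:
Half-angle: c=0.726796, s=0.686853. N=√(1·1·1·1)=1.000000
The bounds max(0,m−m')=0 and min(l+m,l−m')=1 give 2 terms
  k=0: (−1)^0·1.0000/(1)·0.7268^2·0.6869^0 = +0.528233
  k=1: (−1)^1·1.0000/(1)·0.7268^0·0.6869^2 = -0.471767
d^1_{0,0}(1.5143) = +0.528233 -0.471767 = +0.056466
|D^1_{0,0}|² = |d^1_{0,0}(β)|² = (+0.056466)² = 0.003188 (the z-rotation phases have unit modulus)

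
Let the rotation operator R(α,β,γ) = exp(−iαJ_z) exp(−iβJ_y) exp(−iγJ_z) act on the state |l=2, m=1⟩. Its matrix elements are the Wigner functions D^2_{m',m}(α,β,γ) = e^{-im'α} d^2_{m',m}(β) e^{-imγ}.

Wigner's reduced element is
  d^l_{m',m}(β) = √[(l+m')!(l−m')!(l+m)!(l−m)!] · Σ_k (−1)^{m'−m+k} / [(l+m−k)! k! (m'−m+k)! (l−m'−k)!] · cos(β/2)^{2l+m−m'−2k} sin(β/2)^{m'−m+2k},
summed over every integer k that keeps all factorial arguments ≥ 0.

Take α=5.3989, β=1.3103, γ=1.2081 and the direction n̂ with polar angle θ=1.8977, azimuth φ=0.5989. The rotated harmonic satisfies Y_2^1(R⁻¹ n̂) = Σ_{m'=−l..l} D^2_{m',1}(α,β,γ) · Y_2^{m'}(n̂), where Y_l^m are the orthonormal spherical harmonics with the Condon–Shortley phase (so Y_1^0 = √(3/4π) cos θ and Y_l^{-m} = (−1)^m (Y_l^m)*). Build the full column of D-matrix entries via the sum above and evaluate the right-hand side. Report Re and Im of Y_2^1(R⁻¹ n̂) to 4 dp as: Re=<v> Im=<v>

Re=0.0020 Im=0.0001

Need the full column D^2_{m',1} for m'=−2..2 at α=5.3989, β=1.3103, γ=1.2081.
cos(β/2)=0.792957, sin(β/2)=0.609278
d^2_{-2,1}: single k=3 term ⇒ +0.358696;  D = -0.353829-0.058889i
d^2_{-1,1}: k∈[2..3] ⇒ +0.700247 -0.137804 = +0.562443;  D = -0.280242-0.487654i
d^2_{0,1}: k∈[1..2] ⇒ +0.744114 -0.439311 = +0.304803;  D = +0.108143-0.284974i
d^2_{1,1}: k∈[0..1] ⇒ +0.395364 -0.700247 = -0.304883;  D = -0.289037+0.097009i
d^2_{2,1}: single k=0 term ⇒ -0.607566;  D = -0.514612-0.322973i
Y_2^{m'}(θ=1.8977,φ=0.5989) and Σ D·Y over m':
  (-0.3538-0.0589i)·(+0.1262-0.3226i)  (-0.2802-0.4877i)·(-0.1940+0.1324i)  (+0.1081-0.2850i)·(-0.2178+0.0000i)  (-0.2890+0.0970i)·(+0.1940+0.1324i)  (-0.5146-0.3230i)·(+0.1262+0.3226i)
Y_2^1(R⁻¹ n̂) = +0.002036+0.000050i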